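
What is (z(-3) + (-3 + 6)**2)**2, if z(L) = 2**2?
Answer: 169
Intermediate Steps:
z(L) = 4
(z(-3) + (-3 + 6)**2)**2 = (4 + (-3 + 6)**2)**2 = (4 + 3**2)**2 = (4 + 9)**2 = 13**2 = 169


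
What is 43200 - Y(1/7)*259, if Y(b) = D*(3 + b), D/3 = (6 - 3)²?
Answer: 21222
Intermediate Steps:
D = 27 (D = 3*(6 - 3)² = 3*3² = 3*9 = 27)
Y(b) = 81 + 27*b (Y(b) = 27*(3 + b) = 81 + 27*b)
43200 - Y(1/7)*259 = 43200 - (81 + 27*(1/7))*259 = 43200 - (81 + 27*(1*(⅐)))*259 = 43200 - (81 + 27*(⅐))*259 = 43200 - (81 + 27/7)*259 = 43200 - 594*259/7 = 43200 - 1*21978 = 43200 - 21978 = 21222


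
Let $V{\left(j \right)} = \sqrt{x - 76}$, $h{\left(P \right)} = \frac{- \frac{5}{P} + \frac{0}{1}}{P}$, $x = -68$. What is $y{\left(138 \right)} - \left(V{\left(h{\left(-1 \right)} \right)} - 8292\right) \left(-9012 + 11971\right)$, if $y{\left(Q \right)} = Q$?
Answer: $24536166 - 35508 i \approx 2.4536 \cdot 10^{7} - 35508.0 i$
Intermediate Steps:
$h{\left(P \right)} = - \frac{5}{P^{2}}$ ($h{\left(P \right)} = \frac{- \frac{5}{P} + 0 \cdot 1}{P} = \frac{- \frac{5}{P} + 0}{P} = \frac{\left(-5\right) \frac{1}{P}}{P} = - \frac{5}{P^{2}}$)
$V{\left(j \right)} = 12 i$ ($V{\left(j \right)} = \sqrt{-68 - 76} = \sqrt{-144} = 12 i$)
$y{\left(138 \right)} - \left(V{\left(h{\left(-1 \right)} \right)} - 8292\right) \left(-9012 + 11971\right) = 138 - \left(12 i - 8292\right) \left(-9012 + 11971\right) = 138 - \left(-8292 + 12 i\right) 2959 = 138 - \left(-24536028 + 35508 i\right) = 138 + \left(24536028 - 35508 i\right) = 24536166 - 35508 i$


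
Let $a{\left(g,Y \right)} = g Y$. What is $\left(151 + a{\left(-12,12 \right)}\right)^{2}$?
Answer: $49$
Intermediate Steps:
$a{\left(g,Y \right)} = Y g$
$\left(151 + a{\left(-12,12 \right)}\right)^{2} = \left(151 + 12 \left(-12\right)\right)^{2} = \left(151 - 144\right)^{2} = 7^{2} = 49$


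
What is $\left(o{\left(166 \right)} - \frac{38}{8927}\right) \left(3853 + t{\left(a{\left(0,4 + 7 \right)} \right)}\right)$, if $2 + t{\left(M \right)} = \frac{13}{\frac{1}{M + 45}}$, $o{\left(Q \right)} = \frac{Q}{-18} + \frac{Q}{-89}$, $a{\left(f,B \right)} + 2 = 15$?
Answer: $- \frac{121742576875}{2383509} \approx -51077.0$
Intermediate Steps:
$a{\left(f,B \right)} = 13$ ($a{\left(f,B \right)} = -2 + 15 = 13$)
$o{\left(Q \right)} = - \frac{107 Q}{1602}$ ($o{\left(Q \right)} = Q \left(- \frac{1}{18}\right) + Q \left(- \frac{1}{89}\right) = - \frac{Q}{18} - \frac{Q}{89} = - \frac{107 Q}{1602}$)
$t{\left(M \right)} = 583 + 13 M$ ($t{\left(M \right)} = -2 + \frac{13}{\frac{1}{M + 45}} = -2 + \frac{13}{\frac{1}{45 + M}} = -2 + 13 \left(45 + M\right) = -2 + \left(585 + 13 M\right) = 583 + 13 M$)
$\left(o{\left(166 \right)} - \frac{38}{8927}\right) \left(3853 + t{\left(a{\left(0,4 + 7 \right)} \right)}\right) = \left(\left(- \frac{107}{1602}\right) 166 - \frac{38}{8927}\right) \left(3853 + \left(583 + 13 \cdot 13\right)\right) = \left(- \frac{8881}{801} - \frac{38}{8927}\right) \left(3853 + \left(583 + 169\right)\right) = \left(- \frac{8881}{801} - \frac{38}{8927}\right) \left(3853 + 752\right) = \left(- \frac{79311125}{7150527}\right) 4605 = - \frac{121742576875}{2383509}$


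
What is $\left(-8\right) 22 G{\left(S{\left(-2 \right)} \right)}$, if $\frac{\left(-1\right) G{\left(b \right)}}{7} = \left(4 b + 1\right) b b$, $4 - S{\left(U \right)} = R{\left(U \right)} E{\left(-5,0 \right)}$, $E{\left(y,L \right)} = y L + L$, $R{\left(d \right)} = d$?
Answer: $335104$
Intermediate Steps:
$E{\left(y,L \right)} = L + L y$ ($E{\left(y,L \right)} = L y + L = L + L y$)
$S{\left(U \right)} = 4$ ($S{\left(U \right)} = 4 - U 0 \left(1 - 5\right) = 4 - U 0 \left(-4\right) = 4 - U 0 = 4 - 0 = 4 + 0 = 4$)
$G{\left(b \right)} = - 7 b^{2} \left(1 + 4 b\right)$ ($G{\left(b \right)} = - 7 \left(4 b + 1\right) b b = - 7 \left(1 + 4 b\right) b b = - 7 b \left(1 + 4 b\right) b = - 7 b^{2} \left(1 + 4 b\right)$)
$\left(-8\right) 22 G{\left(S{\left(-2 \right)} \right)} = \left(-8\right) 22 \cdot 4^{2} \left(-7 - 112\right) = - 176 \cdot 16 \left(-7 - 112\right) = - 176 \cdot 16 \left(-119\right) = \left(-176\right) \left(-1904\right) = 335104$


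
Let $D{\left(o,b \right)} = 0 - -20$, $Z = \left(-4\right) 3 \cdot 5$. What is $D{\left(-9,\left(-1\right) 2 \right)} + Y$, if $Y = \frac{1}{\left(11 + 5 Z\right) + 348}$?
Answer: $\frac{1181}{59} \approx 20.017$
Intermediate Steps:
$Z = -60$ ($Z = \left(-12\right) 5 = -60$)
$D{\left(o,b \right)} = 20$ ($D{\left(o,b \right)} = 0 + 20 = 20$)
$Y = \frac{1}{59}$ ($Y = \frac{1}{\left(11 + 5 \left(-60\right)\right) + 348} = \frac{1}{\left(11 - 300\right) + 348} = \frac{1}{-289 + 348} = \frac{1}{59} \approx 0.016949$)
$D{\left(-9,\left(-1\right) 2 \right)} + Y = 20 + \frac{1}{59} = \frac{1181}{59}$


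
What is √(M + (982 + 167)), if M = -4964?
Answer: I*√3815 ≈ 61.766*I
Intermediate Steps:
√(M + (982 + 167)) = √(-4964 + (982 + 167)) = √(-4964 + 1149) = √(-3815) = I*√3815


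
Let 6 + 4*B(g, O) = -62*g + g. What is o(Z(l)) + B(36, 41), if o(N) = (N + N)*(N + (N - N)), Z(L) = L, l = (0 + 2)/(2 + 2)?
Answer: -550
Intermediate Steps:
B(g, O) = -3/2 - 61*g/4 (B(g, O) = -3/2 + (-62*g + g)/4 = -3/2 + (-61*g)/4 = -3/2 - 61*g/4)
l = ½ (l = 2/4 = 2*(¼) = ½ ≈ 0.50000)
o(N) = 2*N² (o(N) = (2*N)*(N + 0) = (2*N)*N = 2*N²)
o(Z(l)) + B(36, 41) = 2*(½)² + (-3/2 - 61/4*36) = 2*(¼) + (-3/2 - 549) = ½ - 1101/2 = -550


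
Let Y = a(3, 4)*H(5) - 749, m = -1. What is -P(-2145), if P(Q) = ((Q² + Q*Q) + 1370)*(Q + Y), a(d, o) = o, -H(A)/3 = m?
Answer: 26524256440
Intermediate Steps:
H(A) = 3 (H(A) = -3*(-1) = 3)
Y = -737 (Y = 4*3 - 749 = 12 - 749 = -737)
P(Q) = (-737 + Q)*(1370 + 2*Q²) (P(Q) = ((Q² + Q*Q) + 1370)*(Q - 737) = ((Q² + Q²) + 1370)*(-737 + Q) = (2*Q² + 1370)*(-737 + Q) = (1370 + 2*Q²)*(-737 + Q) = (-737 + Q)*(1370 + 2*Q²))
-P(-2145) = -(-1009690 - 1474*(-2145)² + 2*(-2145)³ + 1370*(-2145)) = -(-1009690 - 1474*4601025 + 2*(-9869198625) - 2938650) = -(-1009690 - 6781910850 - 19738397250 - 2938650) = -1*(-26524256440) = 26524256440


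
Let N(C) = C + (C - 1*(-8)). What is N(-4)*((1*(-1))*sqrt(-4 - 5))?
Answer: 0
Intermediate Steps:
N(C) = 8 + 2*C (N(C) = C + (C + 8) = C + (8 + C) = 8 + 2*C)
N(-4)*((1*(-1))*sqrt(-4 - 5)) = (8 + 2*(-4))*((1*(-1))*sqrt(-4 - 5)) = (8 - 8)*(-sqrt(-9)) = 0*(-3*I) = 0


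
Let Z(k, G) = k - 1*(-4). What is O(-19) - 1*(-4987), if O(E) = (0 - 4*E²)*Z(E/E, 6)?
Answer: -2233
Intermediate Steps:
Z(k, G) = 4 + k (Z(k, G) = k + 4 = 4 + k)
O(E) = -20*E² (O(E) = (0 - 4*E²)*(4 + E/E) = (-4*E²)*(4 + 1) = -4*E²*5 = -20*E²)
O(-19) - 1*(-4987) = -20*(-19)² - 1*(-4987) = -20*361 + 4987 = -7220 + 4987 = -2233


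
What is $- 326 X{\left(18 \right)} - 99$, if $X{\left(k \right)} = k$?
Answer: $-5967$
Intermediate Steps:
$- 326 X{\left(18 \right)} - 99 = \left(-326\right) 18 - 99 = -5868 - 99 = -5967$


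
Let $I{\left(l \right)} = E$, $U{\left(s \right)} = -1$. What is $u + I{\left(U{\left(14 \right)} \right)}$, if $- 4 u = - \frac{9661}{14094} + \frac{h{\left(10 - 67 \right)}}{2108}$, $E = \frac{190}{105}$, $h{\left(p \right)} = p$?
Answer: $\frac{826747795}{415942128} \approx 1.9877$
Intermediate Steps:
$E = \frac{38}{21}$ ($E = 190 \cdot \frac{1}{105} = \frac{38}{21} \approx 1.8095$)
$u = \frac{10584373}{59420304}$ ($u = - \frac{- \frac{9661}{14094} + \frac{10 - 67}{2108}}{4} = - \frac{\left(-9661\right) \frac{1}{14094} - \frac{57}{2108}}{4} = - \frac{- \frac{9661}{14094} - \frac{57}{2108}}{4} = \left(- \frac{1}{4}\right) \left(- \frac{10584373}{14855076}\right) = \frac{10584373}{59420304} \approx 0.17813$)
$I{\left(l \right)} = \frac{38}{21}$
$u + I{\left(U{\left(14 \right)} \right)} = \frac{10584373}{59420304} + \frac{38}{21} = \frac{826747795}{415942128}$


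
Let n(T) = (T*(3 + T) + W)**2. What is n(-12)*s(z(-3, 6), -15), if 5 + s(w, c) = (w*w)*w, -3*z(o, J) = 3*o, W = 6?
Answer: 285912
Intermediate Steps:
n(T) = (6 + T*(3 + T))**2 (n(T) = (T*(3 + T) + 6)**2 = (6 + T*(3 + T))**2)
z(o, J) = -o
s(w, c) = -5 + w**3 (s(w, c) = -5 + (w*w)*w = -5 + w**2*w = -5 + w**3)
n(-12)*s(z(-3, 6), -15) = (6 + (-12)**2 + 3*(-12))**2*(-5 + (-1*(-3))**3) = (6 + 144 - 36)**2*(-5 + 3**3) = 114**2*(-5 + 27) = 12996*22 = 285912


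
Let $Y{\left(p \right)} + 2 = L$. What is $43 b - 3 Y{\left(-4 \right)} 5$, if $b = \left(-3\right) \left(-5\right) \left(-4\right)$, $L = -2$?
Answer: $-154800$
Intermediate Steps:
$b = -60$ ($b = 15 \left(-4\right) = -60$)
$Y{\left(p \right)} = -4$ ($Y{\left(p \right)} = -2 - 2 = -4$)
$43 b - 3 Y{\left(-4 \right)} 5 = 43 \left(-60\right) \left(-3\right) \left(-4\right) 5 = - 2580 \cdot 12 \cdot 5 = \left(-2580\right) 60 = -154800$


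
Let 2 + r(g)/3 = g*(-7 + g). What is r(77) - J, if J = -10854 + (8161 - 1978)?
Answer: 20835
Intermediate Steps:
J = -4671 (J = -10854 + 6183 = -4671)
r(g) = -6 + 3*g*(-7 + g) (r(g) = -6 + 3*(g*(-7 + g)) = -6 + 3*g*(-7 + g))
r(77) - J = (-6 - 21*77 + 3*77²) - 1*(-4671) = (-6 - 1617 + 3*5929) + 4671 = (-6 - 1617 + 17787) + 4671 = 16164 + 4671 = 20835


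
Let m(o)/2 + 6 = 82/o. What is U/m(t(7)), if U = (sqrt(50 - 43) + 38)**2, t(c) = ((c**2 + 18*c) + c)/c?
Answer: -18863/74 - 494*sqrt(7)/37 ≈ -290.23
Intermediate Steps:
t(c) = (c**2 + 19*c)/c
m(o) = -12 + 164/o (m(o) = -12 + 2*(82/o) = -12 + 164/o)
U = (38 + sqrt(7))**2 (U = (sqrt(7) + 38)**2 = (38 + sqrt(7))**2 ≈ 1652.1)
U/m(t(7)) = (38 + sqrt(7))**2/(-12 + 164/(19 + 7)) = (38 + sqrt(7))**2/(-12 + 164/26) = (38 + sqrt(7))**2/(-12 + 164*(1/26)) = (38 + sqrt(7))**2/(-12 + 82/13) = (38 + sqrt(7))**2/(-74/13) = (38 + sqrt(7))**2*(-13/74) = -13*(38 + sqrt(7))**2/74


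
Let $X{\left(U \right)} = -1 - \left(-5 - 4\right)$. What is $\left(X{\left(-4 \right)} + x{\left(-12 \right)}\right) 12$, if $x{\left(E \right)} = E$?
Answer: $-48$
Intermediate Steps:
$X{\left(U \right)} = 8$ ($X{\left(U \right)} = -1 - \left(-5 - 4\right) = -1 - -9 = -1 + 9 = 8$)
$\left(X{\left(-4 \right)} + x{\left(-12 \right)}\right) 12 = \left(8 - 12\right) 12 = \left(-4\right) 12 = -48$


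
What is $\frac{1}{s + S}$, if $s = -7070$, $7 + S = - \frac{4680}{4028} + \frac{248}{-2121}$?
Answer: $- \frac{2135847}{15118120525} \approx -0.00014128$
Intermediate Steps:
$S = - \frac{17682235}{2135847}$ ($S = -7 + \left(- \frac{4680}{4028} + \frac{248}{-2121}\right) = -7 + \left(\left(-4680\right) \frac{1}{4028} + 248 \left(- \frac{1}{2121}\right)\right) = -7 - \frac{2731306}{2135847} = - \frac{17682235}{2135847} \approx -8.2788$)
$\frac{1}{s + S} = \frac{1}{-7070 - \frac{17682235}{2135847}} = \frac{1}{- \frac{15118120525}{2135847}} = - \frac{2135847}{15118120525}$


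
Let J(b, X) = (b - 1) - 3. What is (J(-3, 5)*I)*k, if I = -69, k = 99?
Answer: 47817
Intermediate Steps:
J(b, X) = -4 + b (J(b, X) = (-1 + b) - 3 = -4 + b)
(J(-3, 5)*I)*k = ((-4 - 3)*(-69))*99 = -7*(-69)*99 = 483*99 = 47817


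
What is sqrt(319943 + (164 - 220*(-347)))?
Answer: sqrt(396447) ≈ 629.64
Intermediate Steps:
sqrt(319943 + (164 - 220*(-347))) = sqrt(319943 + (164 + 76340)) = sqrt(319943 + 76504) = sqrt(396447)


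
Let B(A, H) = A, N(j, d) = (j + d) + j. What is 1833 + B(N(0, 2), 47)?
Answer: 1835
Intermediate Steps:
N(j, d) = d + 2*j (N(j, d) = (d + j) + j = d + 2*j)
1833 + B(N(0, 2), 47) = 1833 + (2 + 2*0) = 1833 + (2 + 0) = 1833 + 2 = 1835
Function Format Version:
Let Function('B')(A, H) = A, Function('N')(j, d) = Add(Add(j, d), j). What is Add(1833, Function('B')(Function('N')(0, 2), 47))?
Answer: 1835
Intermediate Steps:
Function('N')(j, d) = Add(d, Mul(2, j)) (Function('N')(j, d) = Add(Add(d, j), j) = Add(d, Mul(2, j)))
Add(1833, Function('B')(Function('N')(0, 2), 47)) = Add(1833, Add(2, Mul(2, 0))) = Add(1833, Add(2, 0)) = Add(1833, 2) = 1835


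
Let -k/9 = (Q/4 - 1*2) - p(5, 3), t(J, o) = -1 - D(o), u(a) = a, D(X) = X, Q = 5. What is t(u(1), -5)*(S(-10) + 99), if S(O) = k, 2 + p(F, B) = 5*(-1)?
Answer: 171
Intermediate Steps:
p(F, B) = -7 (p(F, B) = -2 + 5*(-1) = -2 - 5 = -7)
t(J, o) = -1 - o
k = -225/4 (k = -9*((5/4 - 1*2) - 1*(-7)) = -9*((5*(1/4) - 2) + 7) = -9*((5/4 - 2) + 7) = -9*(-3/4 + 7) = -9*25/4 = -225/4 ≈ -56.250)
S(O) = -225/4
t(u(1), -5)*(S(-10) + 99) = (-1 - 1*(-5))*(-225/4 + 99) = (-1 + 5)*(171/4) = 4*(171/4) = 171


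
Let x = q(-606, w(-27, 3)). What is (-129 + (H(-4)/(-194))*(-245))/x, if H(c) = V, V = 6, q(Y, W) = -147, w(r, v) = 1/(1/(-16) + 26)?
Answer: 3926/4753 ≈ 0.82600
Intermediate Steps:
w(r, v) = 16/415 (w(r, v) = 1/(-1/16 + 26) = 1/(415/16) = 16/415)
H(c) = 6
x = -147
(-129 + (H(-4)/(-194))*(-245))/x = (-129 + (6/(-194))*(-245))/(-147) = (-129 + (6*(-1/194))*(-245))*(-1/147) = (-129 - 3/97*(-245))*(-1/147) = (-129 + 735/97)*(-1/147) = -11778/97*(-1/147) = 3926/4753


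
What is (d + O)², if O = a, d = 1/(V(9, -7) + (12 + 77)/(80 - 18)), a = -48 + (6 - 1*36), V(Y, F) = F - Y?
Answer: 4969686016/815409 ≈ 6094.7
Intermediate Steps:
a = -78 (a = -48 + (6 - 36) = -48 - 30 = -78)
d = -62/903 (d = 1/((-7 - 1*9) + (12 + 77)/(80 - 18)) = 1/((-7 - 9) + 89/62) = 1/(-16 + 89*(1/62)) = 1/(-16 + 89/62) = 1/(-903/62) = -62/903 ≈ -0.068660)
O = -78
(d + O)² = (-62/903 - 78)² = (-70496/903)² = 4969686016/815409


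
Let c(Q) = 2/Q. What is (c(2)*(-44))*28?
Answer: -1232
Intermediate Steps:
(c(2)*(-44))*28 = ((2/2)*(-44))*28 = ((2*(1/2))*(-44))*28 = (1*(-44))*28 = -44*28 = -1232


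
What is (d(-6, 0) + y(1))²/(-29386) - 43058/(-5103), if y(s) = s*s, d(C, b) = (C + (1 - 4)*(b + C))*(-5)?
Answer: 178219835/21422394 ≈ 8.3193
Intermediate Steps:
d(C, b) = 10*C + 15*b (d(C, b) = (C - 3*(C + b))*(-5) = (C + (-3*C - 3*b))*(-5) = (-3*b - 2*C)*(-5) = 10*C + 15*b)
y(s) = s²
(d(-6, 0) + y(1))²/(-29386) - 43058/(-5103) = ((10*(-6) + 15*0) + 1²)²/(-29386) - 43058/(-5103) = ((-60 + 0) + 1)²*(-1/29386) - 43058*(-1/5103) = (-60 + 1)²*(-1/29386) + 43058/5103 = (-59)²*(-1/29386) + 43058/5103 = 3481*(-1/29386) + 43058/5103 = -3481/29386 + 43058/5103 = 178219835/21422394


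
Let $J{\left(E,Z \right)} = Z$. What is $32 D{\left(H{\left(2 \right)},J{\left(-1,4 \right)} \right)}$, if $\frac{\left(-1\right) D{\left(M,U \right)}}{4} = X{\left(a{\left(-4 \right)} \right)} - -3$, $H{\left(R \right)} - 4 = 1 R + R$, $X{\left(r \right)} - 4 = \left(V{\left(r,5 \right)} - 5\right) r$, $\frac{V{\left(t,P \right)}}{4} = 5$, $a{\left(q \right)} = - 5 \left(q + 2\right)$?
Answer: $-20096$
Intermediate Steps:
$a{\left(q \right)} = -10 - 5 q$ ($a{\left(q \right)} = - 5 \left(2 + q\right) = -10 - 5 q$)
$V{\left(t,P \right)} = 20$ ($V{\left(t,P \right)} = 4 \cdot 5 = 20$)
$X{\left(r \right)} = 4 + 15 r$ ($X{\left(r \right)} = 4 + \left(20 - 5\right) r = 4 + 15 r$)
$H{\left(R \right)} = 4 + 2 R$ ($H{\left(R \right)} = 4 + \left(1 R + R\right) = 4 + \left(R + R\right) = 4 + 2 R$)
$D{\left(M,U \right)} = -628$ ($D{\left(M,U \right)} = - 4 \left(\left(4 + 15 \left(-10 - -20\right)\right) - -3\right) = - 4 \left(\left(4 + 15 \left(-10 + 20\right)\right) + 3\right) = - 4 \left(\left(4 + 15 \cdot 10\right) + 3\right) = - 4 \left(\left(4 + 150\right) + 3\right) = - 4 \left(154 + 3\right) = \left(-4\right) 157 = -628$)
$32 D{\left(H{\left(2 \right)},J{\left(-1,4 \right)} \right)} = 32 \left(-628\right) = -20096$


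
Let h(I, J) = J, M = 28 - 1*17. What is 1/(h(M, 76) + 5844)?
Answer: 1/5920 ≈ 0.00016892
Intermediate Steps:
M = 11 (M = 28 - 17 = 11)
1/(h(M, 76) + 5844) = 1/(76 + 5844) = 1/5920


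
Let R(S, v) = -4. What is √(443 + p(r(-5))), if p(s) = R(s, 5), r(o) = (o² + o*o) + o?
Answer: √439 ≈ 20.952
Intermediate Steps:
r(o) = o + 2*o² (r(o) = (o² + o²) + o = 2*o² + o = o + 2*o²)
p(s) = -4
√(443 + p(r(-5))) = √(443 - 4) = √439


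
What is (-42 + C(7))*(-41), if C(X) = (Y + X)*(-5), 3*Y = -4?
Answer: 8651/3 ≈ 2883.7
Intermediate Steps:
Y = -4/3 (Y = (1/3)*(-4) = -4/3 ≈ -1.3333)
C(X) = 20/3 - 5*X (C(X) = (-4/3 + X)*(-5) = 20/3 - 5*X)
(-42 + C(7))*(-41) = (-42 + (20/3 - 5*7))*(-41) = (-42 + (20/3 - 35))*(-41) = (-42 - 85/3)*(-41) = -211/3*(-41) = 8651/3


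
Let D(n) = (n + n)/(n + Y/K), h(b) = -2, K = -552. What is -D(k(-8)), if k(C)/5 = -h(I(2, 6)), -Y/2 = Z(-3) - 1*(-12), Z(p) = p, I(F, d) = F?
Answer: -1840/923 ≈ -1.9935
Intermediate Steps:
Y = -18 (Y = -2*(-3 - 1*(-12)) = -2*(-3 + 12) = -2*9 = -18)
k(C) = 10 (k(C) = 5*(-1*(-2)) = 5*2 = 10)
D(n) = 2*n/(3/92 + n) (D(n) = (n + n)/(n - 18/(-552)) = (2*n)/(n - 18*(-1/552)) = (2*n)/(n + 3/92) = (2*n)/(3/92 + n) = 2*n/(3/92 + n))
-D(k(-8)) = -184*10/(3 + 92*10) = -184*10/(3 + 920) = -184*10/923 = -1*1840/923 = -1840/923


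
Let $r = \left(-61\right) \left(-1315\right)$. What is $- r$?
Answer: $-80215$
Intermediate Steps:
$r = 80215$
$- r = \left(-1\right) 80215 = -80215$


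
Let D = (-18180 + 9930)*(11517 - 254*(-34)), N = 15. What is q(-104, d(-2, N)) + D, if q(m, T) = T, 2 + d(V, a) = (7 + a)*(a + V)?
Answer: -166261966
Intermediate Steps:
d(V, a) = -2 + (7 + a)*(V + a) (d(V, a) = -2 + (7 + a)*(a + V) = -2 + (7 + a)*(V + a))
D = -166262250 (D = -8250*(11517 + 8636) = -8250*20153 = -166262250)
q(-104, d(-2, N)) + D = (-2 + 15**2 + 7*(-2) + 7*15 - 2*15) - 166262250 = (-2 + 225 - 14 + 105 - 30) - 166262250 = 284 - 166262250 = -166261966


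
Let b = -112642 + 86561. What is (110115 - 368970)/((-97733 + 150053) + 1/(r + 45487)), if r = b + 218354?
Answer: -61545364800/12439603201 ≈ -4.9475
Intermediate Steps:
b = -26081
r = 192273 (r = -26081 + 218354 = 192273)
(110115 - 368970)/((-97733 + 150053) + 1/(r + 45487)) = (110115 - 368970)/((-97733 + 150053) + 1/(192273 + 45487)) = -258855/(52320 + 1/237760) = -258855/12439603201/237760 = -258855*237760/12439603201 = -61545364800/12439603201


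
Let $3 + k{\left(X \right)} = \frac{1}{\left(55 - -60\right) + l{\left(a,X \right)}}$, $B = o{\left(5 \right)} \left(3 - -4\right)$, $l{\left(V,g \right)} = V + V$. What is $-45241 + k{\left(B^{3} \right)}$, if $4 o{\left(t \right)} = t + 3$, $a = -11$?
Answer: $- \frac{4207691}{93} \approx -45244.0$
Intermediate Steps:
$l{\left(V,g \right)} = 2 V$
$o{\left(t \right)} = \frac{3}{4} + \frac{t}{4}$ ($o{\left(t \right)} = \frac{t + 3}{4} = \frac{3 + t}{4} = \frac{3}{4} + \frac{t}{4}$)
$B = 14$ ($B = \left(\frac{3}{4} + \frac{1}{4} \cdot 5\right) \left(3 - -4\right) = \left(\frac{3}{4} + \frac{5}{4}\right) \left(3 + 4\right) = 2 \cdot 7 = 14$)
$k{\left(X \right)} = - \frac{278}{93}$ ($k{\left(X \right)} = -3 + \frac{1}{\left(55 - -60\right) + 2 \left(-11\right)} = -3 + \frac{1}{\left(55 + 60\right) - 22} = -3 + \frac{1}{115 - 22} = -3 + \frac{1}{93} = - \frac{278}{93}$)
$-45241 + k{\left(B^{3} \right)} = -45241 - \frac{278}{93} = - \frac{4207691}{93}$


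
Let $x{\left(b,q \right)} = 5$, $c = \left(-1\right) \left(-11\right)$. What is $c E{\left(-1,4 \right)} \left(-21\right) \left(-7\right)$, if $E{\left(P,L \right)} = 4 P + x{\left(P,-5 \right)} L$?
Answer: $25872$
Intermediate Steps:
$c = 11$
$E{\left(P,L \right)} = 4 P + 5 L$
$c E{\left(-1,4 \right)} \left(-21\right) \left(-7\right) = 11 \left(4 \left(-1\right) + 5 \cdot 4\right) \left(-21\right) \left(-7\right) = 11 \left(-4 + 20\right) \left(-21\right) \left(-7\right) = 11 \cdot 16 \left(-21\right) \left(-7\right) = 11 \left(\left(-336\right) \left(-7\right)\right) = 11 \cdot 2352 = 25872$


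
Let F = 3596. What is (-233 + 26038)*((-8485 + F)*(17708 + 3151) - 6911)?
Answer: -2631763232410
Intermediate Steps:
(-233 + 26038)*((-8485 + F)*(17708 + 3151) - 6911) = (-233 + 26038)*((-8485 + 3596)*(17708 + 3151) - 6911) = 25805*(-4889*20859 - 6911) = 25805*(-101979651 - 6911) = 25805*(-101986562) = -2631763232410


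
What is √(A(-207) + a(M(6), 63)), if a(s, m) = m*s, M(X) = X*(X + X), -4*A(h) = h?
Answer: 3*√2039/2 ≈ 67.733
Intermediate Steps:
A(h) = -h/4
M(X) = 2*X² (M(X) = X*(2*X) = 2*X²)
√(A(-207) + a(M(6), 63)) = √(-¼*(-207) + 63*(2*6²)) = √(207/4 + 63*(2*36)) = √(207/4 + 63*72) = √(207/4 + 4536) = √(18351/4) = 3*√2039/2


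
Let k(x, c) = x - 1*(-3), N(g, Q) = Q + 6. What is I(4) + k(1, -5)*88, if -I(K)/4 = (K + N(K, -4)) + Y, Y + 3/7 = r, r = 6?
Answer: 2140/7 ≈ 305.71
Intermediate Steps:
Y = 39/7 (Y = -3/7 + 6 = 39/7 ≈ 5.5714)
N(g, Q) = 6 + Q
k(x, c) = 3 + x (k(x, c) = x + 3 = 3 + x)
I(K) = -212/7 - 4*K (I(K) = -4*((K + (6 - 4)) + 39/7) = -4*((K + 2) + 39/7) = -4*((2 + K) + 39/7) = -4*(53/7 + K) = -212/7 - 4*K)
I(4) + k(1, -5)*88 = (-212/7 - 4*4) + (3 + 1)*88 = (-212/7 - 16) + 4*88 = -324/7 + 352 = 2140/7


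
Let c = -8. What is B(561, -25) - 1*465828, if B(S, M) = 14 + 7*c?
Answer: -465870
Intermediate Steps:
B(S, M) = -42 (B(S, M) = 14 + 7*(-8) = 14 - 56 = -42)
B(561, -25) - 1*465828 = -42 - 1*465828 = -42 - 465828 = -465870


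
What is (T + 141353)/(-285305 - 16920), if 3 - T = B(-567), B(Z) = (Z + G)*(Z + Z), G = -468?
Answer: 1032334/302225 ≈ 3.4158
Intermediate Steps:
B(Z) = 2*Z*(-468 + Z) (B(Z) = (Z - 468)*(Z + Z) = (-468 + Z)*(2*Z) = 2*Z*(-468 + Z))
T = -1173687 (T = 3 - 2*(-567)*(-468 - 567) = 3 - 2*(-567)*(-1035) = 3 - 1*1173690 = 3 - 1173690 = -1173687)
(T + 141353)/(-285305 - 16920) = (-1173687 + 141353)/(-285305 - 16920) = -1032334/(-302225) = -1032334*(-1/302225) = 1032334/302225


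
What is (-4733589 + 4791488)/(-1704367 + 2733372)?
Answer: 57899/1029005 ≈ 0.056267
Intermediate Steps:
(-4733589 + 4791488)/(-1704367 + 2733372) = 57899/1029005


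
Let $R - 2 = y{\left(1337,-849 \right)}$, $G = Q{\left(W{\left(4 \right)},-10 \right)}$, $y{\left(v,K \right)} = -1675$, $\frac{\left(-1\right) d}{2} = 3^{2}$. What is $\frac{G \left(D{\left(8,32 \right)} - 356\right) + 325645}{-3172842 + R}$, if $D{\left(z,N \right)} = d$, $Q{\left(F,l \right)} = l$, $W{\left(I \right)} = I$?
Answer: $- \frac{65877}{634903} \approx -0.10376$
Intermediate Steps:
$d = -18$ ($d = - 2 \cdot 3^{2} = \left(-2\right) 9 = -18$)
$G = -10$
$D{\left(z,N \right)} = -18$
$R = -1673$ ($R = 2 - 1675 = -1673$)
$\frac{G \left(D{\left(8,32 \right)} - 356\right) + 325645}{-3172842 + R} = \frac{- 10 \left(-18 - 356\right) + 325645}{-3172842 - 1673} = \frac{\left(-10\right) \left(-374\right) + 325645}{-3174515} = \left(3740 + 325645\right) \left(- \frac{1}{3174515}\right) = 329385 \left(- \frac{1}{3174515}\right) = - \frac{65877}{634903}$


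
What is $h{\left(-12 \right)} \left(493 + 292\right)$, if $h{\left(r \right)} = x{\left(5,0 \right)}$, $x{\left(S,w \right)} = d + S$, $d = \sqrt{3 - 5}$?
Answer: $3925 + 785 i \sqrt{2} \approx 3925.0 + 1110.2 i$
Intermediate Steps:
$d = i \sqrt{2}$ ($d = \sqrt{3 - 5} = \sqrt{-2} = i \sqrt{2} \approx 1.4142 i$)
$x{\left(S,w \right)} = S + i \sqrt{2}$ ($x{\left(S,w \right)} = i \sqrt{2} + S = S + i \sqrt{2}$)
$h{\left(r \right)} = 5 + i \sqrt{2}$
$h{\left(-12 \right)} \left(493 + 292\right) = \left(5 + i \sqrt{2}\right) \left(493 + 292\right) = \left(5 + i \sqrt{2}\right) 785 = 3925 + 785 i \sqrt{2}$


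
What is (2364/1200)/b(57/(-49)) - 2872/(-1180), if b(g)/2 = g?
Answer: 1067513/672600 ≈ 1.5871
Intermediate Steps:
b(g) = 2*g
(2364/1200)/b(57/(-49)) - 2872/(-1180) = (2364/1200)/((2*(57/(-49)))) - 2872/(-1180) = (2364*(1/1200))/((2*(57*(-1/49)))) - 2872*(-1/1180) = 197/(100*((2*(-57/49)))) + 718/295 = 197/(100*(-114/49)) + 718/295 = (197/100)*(-49/114) + 718/295 = -9653/11400 + 718/295 = 1067513/672600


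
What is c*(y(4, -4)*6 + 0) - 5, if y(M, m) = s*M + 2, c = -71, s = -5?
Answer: 7663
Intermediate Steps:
y(M, m) = 2 - 5*M (y(M, m) = -5*M + 2 = 2 - 5*M)
c*(y(4, -4)*6 + 0) - 5 = -71*((2 - 5*4)*6 + 0) - 5 = -71*((2 - 20)*6 + 0) - 5 = -71*(-18*6 + 0) - 5 = -71*(-108 + 0) - 5 = -71*(-108) - 5 = 7668 - 5 = 7663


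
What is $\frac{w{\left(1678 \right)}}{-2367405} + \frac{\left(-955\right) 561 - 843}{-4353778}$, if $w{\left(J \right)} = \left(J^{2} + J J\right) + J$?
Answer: $- \frac{1291927053311}{572619767005} \approx -2.2562$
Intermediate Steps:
$w{\left(J \right)} = J + 2 J^{2}$ ($w{\left(J \right)} = \left(J^{2} + J^{2}\right) + J = 2 J^{2} + J = J + 2 J^{2}$)
$\frac{w{\left(1678 \right)}}{-2367405} + \frac{\left(-955\right) 561 - 843}{-4353778} = \frac{1678 \left(1 + 2 \cdot 1678\right)}{-2367405} + \frac{\left(-955\right) 561 - 843}{-4353778} = 1678 \left(1 + 3356\right) \left(- \frac{1}{2367405}\right) + \left(-535755 - 843\right) \left(- \frac{1}{4353778}\right) = 1678 \cdot 3357 \left(- \frac{1}{2367405}\right) - - \frac{268299}{2176889} = 5633046 \left(- \frac{1}{2367405}\right) + \frac{268299}{2176889} = - \frac{625894}{263045} + \frac{268299}{2176889} = - \frac{1291927053311}{572619767005}$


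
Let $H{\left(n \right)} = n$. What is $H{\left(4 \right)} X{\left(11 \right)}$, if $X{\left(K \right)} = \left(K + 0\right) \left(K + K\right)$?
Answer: $968$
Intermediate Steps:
$X{\left(K \right)} = 2 K^{2}$ ($X{\left(K \right)} = K 2 K = 2 K^{2}$)
$H{\left(4 \right)} X{\left(11 \right)} = 4 \cdot 2 \cdot 11^{2} = 4 \cdot 2 \cdot 121 = 4 \cdot 242 = 968$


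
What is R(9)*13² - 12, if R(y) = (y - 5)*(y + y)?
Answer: 12156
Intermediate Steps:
R(y) = 2*y*(-5 + y) (R(y) = (-5 + y)*(2*y) = 2*y*(-5 + y))
R(9)*13² - 12 = (2*9*(-5 + 9))*13² - 12 = (2*9*4)*169 - 12 = 72*169 - 12 = 12168 - 12 = 12156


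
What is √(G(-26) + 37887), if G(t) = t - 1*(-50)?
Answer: √37911 ≈ 194.71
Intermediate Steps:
G(t) = 50 + t (G(t) = t + 50 = 50 + t)
√(G(-26) + 37887) = √((50 - 26) + 37887) = √(24 + 37887) = √37911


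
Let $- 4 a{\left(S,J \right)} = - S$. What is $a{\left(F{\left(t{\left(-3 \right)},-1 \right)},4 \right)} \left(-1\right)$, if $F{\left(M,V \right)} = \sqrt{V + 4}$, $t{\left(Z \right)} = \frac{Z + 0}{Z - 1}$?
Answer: $- \frac{\sqrt{3}}{4} \approx -0.43301$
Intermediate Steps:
$t{\left(Z \right)} = \frac{Z}{-1 + Z}$
$F{\left(M,V \right)} = \sqrt{4 + V}$
$a{\left(S,J \right)} = \frac{S}{4}$ ($a{\left(S,J \right)} = - \frac{\left(-1\right) S}{4} = \frac{S}{4}$)
$a{\left(F{\left(t{\left(-3 \right)},-1 \right)},4 \right)} \left(-1\right) = \frac{\sqrt{4 - 1}}{4} \left(-1\right) = \frac{\sqrt{3}}{4} \left(-1\right) = - \frac{\sqrt{3}}{4}$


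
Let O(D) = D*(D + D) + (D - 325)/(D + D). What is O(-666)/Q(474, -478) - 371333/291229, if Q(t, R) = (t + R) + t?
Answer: 68778733967951/36464200632 ≈ 1886.2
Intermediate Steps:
O(D) = 2*D**2 + (-325 + D)/(2*D) (O(D) = D*(2*D) + (-325 + D)/((2*D)) = 2*D**2 + (-325 + D)*(1/(2*D)) = 2*D**2 + (-325 + D)/(2*D))
Q(t, R) = R + 2*t (Q(t, R) = (R + t) + t = R + 2*t)
O(-666)/Q(474, -478) - 371333/291229 = ((1/2)*(-325 - 666 + 4*(-666)**3)/(-666))/(-478 + 2*474) - 371333/291229 = ((1/2)*(-1/666)*(-325 - 666 + 4*(-295408296)))/(-478 + 948) - 371333*1/291229 = ((1/2)*(-1/666)*(-325 - 666 - 1181633184))/470 - 371333/291229 = ((1/2)*(-1/666)*(-1181634175))*(1/470) - 371333/291229 = (1181634175/1332)*(1/470) - 371333/291229 = 236326835/125208 - 371333/291229 = 68778733967951/36464200632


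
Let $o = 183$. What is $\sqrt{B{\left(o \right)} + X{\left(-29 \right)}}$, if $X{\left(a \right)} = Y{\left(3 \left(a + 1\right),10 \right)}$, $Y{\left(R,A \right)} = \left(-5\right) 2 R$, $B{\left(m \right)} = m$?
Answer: $\sqrt{1023} \approx 31.984$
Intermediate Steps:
$Y{\left(R,A \right)} = - 10 R$
$X{\left(a \right)} = -30 - 30 a$ ($X{\left(a \right)} = - 10 \cdot 3 \left(a + 1\right) = - 10 \cdot 3 \left(1 + a\right) = - 10 \left(3 + 3 a\right) = -30 - 30 a$)
$\sqrt{B{\left(o \right)} + X{\left(-29 \right)}} = \sqrt{183 - -840} = \sqrt{183 + \left(-30 + 870\right)} = \sqrt{183 + 840} = \sqrt{1023}$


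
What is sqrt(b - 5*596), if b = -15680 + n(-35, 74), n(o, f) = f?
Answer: I*sqrt(18586) ≈ 136.33*I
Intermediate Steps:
b = -15606 (b = -15680 + 74 = -15606)
sqrt(b - 5*596) = sqrt(-15606 - 5*596) = sqrt(-15606 - 2980) = sqrt(-18586) = I*sqrt(18586)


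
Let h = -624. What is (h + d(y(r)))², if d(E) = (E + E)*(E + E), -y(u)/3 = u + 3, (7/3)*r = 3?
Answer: 3326976/2401 ≈ 1385.7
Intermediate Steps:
r = 9/7 (r = (3/7)*3 = 9/7 ≈ 1.2857)
y(u) = -9 - 3*u (y(u) = -3*(u + 3) = -3*(3 + u) = -9 - 3*u)
d(E) = 4*E² (d(E) = (2*E)*(2*E) = 4*E²)
(h + d(y(r)))² = (-624 + 4*(-9 - 3*9/7)²)² = (-624 + 4*(-9 - 27/7)²)² = (-624 + 4*(-90/7)²)² = (-624 + 4*(8100/49))² = (-624 + 32400/49)² = (1824/49)² = 3326976/2401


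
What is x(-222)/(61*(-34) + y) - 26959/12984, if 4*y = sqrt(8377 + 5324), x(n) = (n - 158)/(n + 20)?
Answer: -37488311989525/18047244314472 - 152*sqrt(13701)/1389960283 ≈ -2.0772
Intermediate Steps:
x(n) = (-158 + n)/(20 + n)
y = sqrt(13701)/4 (y = sqrt(8377 + 5324)/4 = sqrt(13701)/4 ≈ 29.263)
x(-222)/(61*(-34) + y) - 26959/12984 = ((-158 - 222)/(20 - 222))/(61*(-34) + sqrt(13701)/4) - 26959/12984 = (-380/(-202))/(-2074 + sqrt(13701)/4) - 26959*1/12984 = (-1/202*(-380))/(-2074 + sqrt(13701)/4) - 26959/12984 = 190/(101*(-2074 + sqrt(13701)/4)) - 26959/12984 = -26959/12984 + 190/(101*(-2074 + sqrt(13701)/4))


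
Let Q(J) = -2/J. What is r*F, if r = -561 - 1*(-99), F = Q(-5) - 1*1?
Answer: 1386/5 ≈ 277.20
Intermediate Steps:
F = -3/5 (F = -2/(-5) - 1*1 = -2*(-1/5) - 1 = 2/5 - 1 = -3/5 ≈ -0.60000)
r = -462 (r = -561 + 99 = -462)
r*F = -462*(-3/5) = 1386/5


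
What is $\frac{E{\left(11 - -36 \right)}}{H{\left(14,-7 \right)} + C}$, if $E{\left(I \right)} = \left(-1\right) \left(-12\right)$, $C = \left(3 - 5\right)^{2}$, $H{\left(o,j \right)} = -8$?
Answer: $-3$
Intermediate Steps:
$C = 4$ ($C = \left(-2\right)^{2} = 4$)
$E{\left(I \right)} = 12$
$\frac{E{\left(11 - -36 \right)}}{H{\left(14,-7 \right)} + C} = \frac{12}{-8 + 4} = \frac{12}{-4} = 12 \left(- \frac{1}{4}\right) = -3$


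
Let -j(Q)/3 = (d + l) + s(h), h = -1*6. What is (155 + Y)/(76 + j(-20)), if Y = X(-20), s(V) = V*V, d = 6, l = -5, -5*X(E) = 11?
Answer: -764/175 ≈ -4.3657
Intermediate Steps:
X(E) = -11/5 (X(E) = -⅕*11 = -11/5)
h = -6
s(V) = V²
Y = -11/5 ≈ -2.2000
j(Q) = -111 (j(Q) = -3*((6 - 5) + (-6)²) = -3*(1 + 36) = -3*37 = -111)
(155 + Y)/(76 + j(-20)) = (155 - 11/5)/(76 - 111) = (764/5)/(-35) = (764/5)*(-1/35) = -764/175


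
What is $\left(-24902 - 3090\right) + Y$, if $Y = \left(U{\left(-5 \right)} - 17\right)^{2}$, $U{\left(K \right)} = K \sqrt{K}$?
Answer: $-27828 + 170 i \sqrt{5} \approx -27828.0 + 380.13 i$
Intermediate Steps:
$U{\left(K \right)} = K^{\frac{3}{2}}$
$Y = \left(-17 - 5 i \sqrt{5}\right)^{2}$ ($Y = \left(\left(-5\right)^{\frac{3}{2}} - 17\right)^{2} = \left(- 5 i \sqrt{5} - 17\right)^{2} = \left(-17 - 5 i \sqrt{5}\right)^{2} \approx 164.0 + 380.13 i$)
$\left(-24902 - 3090\right) + Y = \left(-24902 - 3090\right) + \left(164 + 170 i \sqrt{5}\right) = -27992 + \left(164 + 170 i \sqrt{5}\right) = -27828 + 170 i \sqrt{5}$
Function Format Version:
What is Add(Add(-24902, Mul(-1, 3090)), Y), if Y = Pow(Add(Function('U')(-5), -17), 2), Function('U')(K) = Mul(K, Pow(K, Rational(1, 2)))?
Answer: Add(-27828, Mul(170, I, Pow(5, Rational(1, 2)))) ≈ Add(-27828., Mul(380.13, I))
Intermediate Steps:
Function('U')(K) = Pow(K, Rational(3, 2))
Y = Pow(Add(-17, Mul(-5, I, Pow(5, Rational(1, 2)))), 2) (Y = Pow(Add(Pow(-5, Rational(3, 2)), -17), 2) = Pow(Add(Mul(-5, I, Pow(5, Rational(1, 2))), -17), 2) = Pow(Add(-17, Mul(-5, I, Pow(5, Rational(1, 2)))), 2) ≈ Add(164.00, Mul(380.13, I)))
Add(Add(-24902, Mul(-1, 3090)), Y) = Add(Add(-24902, Mul(-1, 3090)), Add(164, Mul(170, I, Pow(5, Rational(1, 2))))) = Add(Add(-24902, -3090), Add(164, Mul(170, I, Pow(5, Rational(1, 2))))) = Add(-27992, Add(164, Mul(170, I, Pow(5, Rational(1, 2))))) = Add(-27828, Mul(170, I, Pow(5, Rational(1, 2))))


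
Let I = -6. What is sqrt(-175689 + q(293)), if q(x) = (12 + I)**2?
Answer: 3*I*sqrt(19517) ≈ 419.11*I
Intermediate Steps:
q(x) = 36 (q(x) = (12 - 6)**2 = 6**2 = 36)
sqrt(-175689 + q(293)) = sqrt(-175689 + 36) = sqrt(-175653) = 3*I*sqrt(19517)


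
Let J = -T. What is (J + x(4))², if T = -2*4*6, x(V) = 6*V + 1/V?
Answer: 83521/16 ≈ 5220.1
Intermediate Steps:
x(V) = 1/V + 6*V
T = -48 (T = -8*6 = -48)
J = 48 (J = -1*(-48) = 48)
(J + x(4))² = (48 + (1/4 + 6*4))² = (48 + (¼ + 24))² = (48 + 97/4)² = (289/4)² = 83521/16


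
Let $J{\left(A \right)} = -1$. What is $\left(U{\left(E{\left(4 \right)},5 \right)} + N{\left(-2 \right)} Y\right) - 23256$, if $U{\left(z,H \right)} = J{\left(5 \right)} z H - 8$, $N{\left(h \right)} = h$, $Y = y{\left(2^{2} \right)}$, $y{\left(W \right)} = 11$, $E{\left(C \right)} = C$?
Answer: $-23306$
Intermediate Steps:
$Y = 11$
$U{\left(z,H \right)} = -8 - H z$ ($U{\left(z,H \right)} = - z H - 8 = - H z - 8 = -8 - H z$)
$\left(U{\left(E{\left(4 \right)},5 \right)} + N{\left(-2 \right)} Y\right) - 23256 = \left(\left(-8 - 5 \cdot 4\right) - 22\right) - 23256 = \left(\left(-8 - 20\right) - 22\right) - 23256 = \left(-28 - 22\right) - 23256 = -50 - 23256 = -23306$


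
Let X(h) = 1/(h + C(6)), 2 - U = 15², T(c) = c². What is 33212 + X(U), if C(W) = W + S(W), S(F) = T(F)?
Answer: 6011371/181 ≈ 33212.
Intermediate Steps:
S(F) = F²
C(W) = W + W²
U = -223 (U = 2 - 1*15² = 2 - 1*225 = 2 - 225 = -223)
X(h) = 1/(42 + h) (X(h) = 1/(h + 6*(1 + 6)) = 1/(h + 6*7) = 1/(h + 42) = 1/(42 + h))
33212 + X(U) = 33212 + 1/(42 - 223) = 33212 + 1/(-181) = 33212 - 1/181 = 6011371/181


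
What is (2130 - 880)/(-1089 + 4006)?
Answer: 1250/2917 ≈ 0.42852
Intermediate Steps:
(2130 - 880)/(-1089 + 4006) = 1250/2917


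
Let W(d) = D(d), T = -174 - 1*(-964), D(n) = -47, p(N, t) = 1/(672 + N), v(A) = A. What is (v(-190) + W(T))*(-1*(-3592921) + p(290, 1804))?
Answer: -819164430711/962 ≈ -8.5152e+8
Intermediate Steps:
T = 790 (T = -174 + 964 = 790)
W(d) = -47
(v(-190) + W(T))*(-1*(-3592921) + p(290, 1804)) = (-190 - 47)*(-1*(-3592921) + 1/(672 + 290)) = -237*(3592921 + 1/962) = -237*3456390003/962 = -819164430711/962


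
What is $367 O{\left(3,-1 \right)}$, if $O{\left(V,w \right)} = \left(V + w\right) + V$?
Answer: $1835$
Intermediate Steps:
$O{\left(V,w \right)} = w + 2 V$
$367 O{\left(3,-1 \right)} = 367 \left(-1 + 2 \cdot 3\right) = 367 \left(-1 + 6\right) = 367 \cdot 5 = 1835$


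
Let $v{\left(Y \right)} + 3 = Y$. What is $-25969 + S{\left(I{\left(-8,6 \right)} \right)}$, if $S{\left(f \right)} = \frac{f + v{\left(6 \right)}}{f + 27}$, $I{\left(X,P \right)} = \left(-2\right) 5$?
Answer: $- \frac{441480}{17} \approx -25969.0$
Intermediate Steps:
$I{\left(X,P \right)} = -10$
$v{\left(Y \right)} = -3 + Y$
$S{\left(f \right)} = \frac{3 + f}{27 + f}$ ($S{\left(f \right)} = \frac{f + \left(-3 + 6\right)}{f + 27} = \frac{f + 3}{27 + f} = \frac{3 + f}{27 + f}$)
$-25969 + S{\left(I{\left(-8,6 \right)} \right)} = -25969 + \frac{3 - 10}{27 - 10} = -25969 + \frac{1}{17} \left(-7\right) = -25969 - \frac{7}{17} = - \frac{441480}{17}$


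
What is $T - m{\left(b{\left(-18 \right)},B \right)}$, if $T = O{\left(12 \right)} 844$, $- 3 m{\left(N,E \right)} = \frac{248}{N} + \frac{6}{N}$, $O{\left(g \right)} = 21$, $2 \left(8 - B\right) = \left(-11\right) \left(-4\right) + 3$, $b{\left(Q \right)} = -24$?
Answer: $\frac{637937}{36} \approx 17720.0$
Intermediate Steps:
$B = - \frac{31}{2}$ ($B = 8 - \frac{\left(-11\right) \left(-4\right) + 3}{2} = 8 - \frac{44 + 3}{2} = 8 - \frac{47}{2} = - \frac{31}{2} \approx -15.5$)
$m{\left(N,E \right)} = - \frac{254}{3 N}$ ($m{\left(N,E \right)} = - \frac{\frac{248}{N} + \frac{6}{N}}{3} = - \frac{254 \frac{1}{N}}{3} = - \frac{254}{3 N}$)
$T = 17724$ ($T = 21 \cdot 844 = 17724$)
$T - m{\left(b{\left(-18 \right)},B \right)} = 17724 - - \frac{254}{3 \left(-24\right)} = 17724 - \left(- \frac{254}{3}\right) \left(- \frac{1}{24}\right) = 17724 - \frac{127}{36} = \frac{637937}{36}$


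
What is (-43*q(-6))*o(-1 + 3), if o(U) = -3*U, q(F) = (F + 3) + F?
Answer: -2322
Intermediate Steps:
q(F) = 3 + 2*F (q(F) = (3 + F) + F = 3 + 2*F)
(-43*q(-6))*o(-1 + 3) = (-43*(3 + 2*(-6)))*(-3*(-1 + 3)) = (-43*(3 - 12))*(-3*2) = -43*(-9)*(-6) = 387*(-6) = -2322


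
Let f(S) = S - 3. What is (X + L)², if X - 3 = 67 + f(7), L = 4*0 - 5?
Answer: 4761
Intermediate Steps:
f(S) = -3 + S
L = -5 (L = 0 - 5 = -5)
X = 74 (X = 3 + (67 + (-3 + 7)) = 3 + (67 + 4) = 3 + 71 = 74)
(X + L)² = (74 - 5)² = 69² = 4761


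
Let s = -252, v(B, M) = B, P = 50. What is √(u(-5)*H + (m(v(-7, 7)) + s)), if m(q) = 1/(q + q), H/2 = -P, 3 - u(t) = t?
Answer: I*√206206/14 ≈ 32.436*I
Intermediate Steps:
u(t) = 3 - t
H = -100 (H = 2*(-1*50) = 2*(-50) = -100)
m(q) = 1/(2*q)
√(u(-5)*H + (m(v(-7, 7)) + s)) = √((3 - 1*(-5))*(-100) + ((½)/(-7) - 252)) = √((3 + 5)*(-100) + ((½)*(-⅐) - 252)) = √(8*(-100) + (-1/14 - 252)) = √(-800 - 3529/14) = √(-14729/14) = I*√206206/14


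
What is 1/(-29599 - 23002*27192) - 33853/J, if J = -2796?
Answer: 1345023315155/111088683112 ≈ 12.108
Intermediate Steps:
1/(-29599 - 23002*27192) - 33853/J = 1/(-29599 - 23002*27192) - 33853/(-2796) = (1/27192)/(-52601) - 33853*(-1/2796) = -1/52601*1/27192 + 33853/2796 = -1/1430326392 + 33853/2796 = 1345023315155/111088683112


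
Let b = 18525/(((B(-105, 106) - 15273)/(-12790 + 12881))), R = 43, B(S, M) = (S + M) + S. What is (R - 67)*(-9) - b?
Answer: 5007207/15377 ≈ 325.63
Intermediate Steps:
B(S, M) = M + 2*S (B(S, M) = (M + S) + S = M + 2*S)
b = -1685775/15377 (b = 18525/((((106 + 2*(-105)) - 15273)/(-12790 + 12881))) = 18525/((((106 - 210) - 15273)/91)) = 18525/(((-104 - 15273)*(1/91))) = 18525/((-15377*1/91)) = 18525/(-15377/91) = 18525*(-91/15377) = -1685775/15377 ≈ -109.63)
(R - 67)*(-9) - b = (43 - 67)*(-9) - 1*(-1685775/15377) = -24*(-9) + 1685775/15377 = 216 + 1685775/15377 = 5007207/15377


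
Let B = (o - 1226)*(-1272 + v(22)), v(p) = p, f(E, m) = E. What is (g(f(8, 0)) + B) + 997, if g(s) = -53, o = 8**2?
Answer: 1453444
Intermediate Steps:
o = 64
B = 1452500 (B = (64 - 1226)*(-1272 + 22) = -1162*(-1250) = 1452500)
(g(f(8, 0)) + B) + 997 = (-53 + 1452500) + 997 = 1452447 + 997 = 1453444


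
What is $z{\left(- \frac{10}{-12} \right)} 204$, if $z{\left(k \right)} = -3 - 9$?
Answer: $-2448$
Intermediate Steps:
$z{\left(k \right)} = -12$
$z{\left(- \frac{10}{-12} \right)} 204 = \left(-12\right) 204 = -2448$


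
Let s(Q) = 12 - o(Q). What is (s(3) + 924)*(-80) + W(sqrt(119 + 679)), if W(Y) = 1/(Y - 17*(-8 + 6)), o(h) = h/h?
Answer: -13389183/179 - sqrt(798)/358 ≈ -74800.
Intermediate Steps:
o(h) = 1
s(Q) = 11 (s(Q) = 12 - 1*1 = 12 - 1 = 11)
W(Y) = 1/(34 + Y) (W(Y) = 1/(Y - 17*(-2)) = 1/(Y + 34) = 1/(34 + Y))
(s(3) + 924)*(-80) + W(sqrt(119 + 679)) = (11 + 924)*(-80) + 1/(34 + sqrt(119 + 679)) = 935*(-80) + 1/(34 + sqrt(798)) = -74800 + 1/(34 + sqrt(798))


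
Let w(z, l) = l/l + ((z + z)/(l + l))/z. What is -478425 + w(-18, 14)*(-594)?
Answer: -3353430/7 ≈ -4.7906e+5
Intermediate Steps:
w(z, l) = 1 + 1/l (w(z, l) = 1 + ((2*z)/((2*l)))/z = 1 + ((2*z)*(1/(2*l)))/z = 1 + (z/l)/z = 1 + 1/l)
-478425 + w(-18, 14)*(-594) = -478425 + ((1 + 14)/14)*(-594) = -478425 + ((1/14)*15)*(-594) = -478425 + (15/14)*(-594) = -478425 - 4455/7 = -3353430/7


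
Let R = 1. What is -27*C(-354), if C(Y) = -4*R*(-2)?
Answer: -216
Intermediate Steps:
C(Y) = 8 (C(Y) = -4*1*(-2) = -4*(-2) = 8)
-27*C(-354) = -27*8 = -216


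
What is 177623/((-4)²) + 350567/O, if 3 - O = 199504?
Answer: 35430357051/3192016 ≈ 11100.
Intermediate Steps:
O = -199501 (O = 3 - 1*199504 = 3 - 199504 = -199501)
177623/((-4)²) + 350567/O = 177623/((-4)²) + 350567/(-199501) = 177623/16 + 350567*(-1/199501) = 177623*(1/16) - 350567/199501 = 177623/16 - 350567/199501 = 35430357051/3192016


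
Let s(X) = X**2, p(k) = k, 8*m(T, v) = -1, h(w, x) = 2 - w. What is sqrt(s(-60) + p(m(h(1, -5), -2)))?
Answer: sqrt(57598)/4 ≈ 59.999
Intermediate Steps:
m(T, v) = -1/8 (m(T, v) = (1/8)*(-1) = -1/8)
sqrt(s(-60) + p(m(h(1, -5), -2))) = sqrt((-60)**2 - 1/8) = sqrt(3600 - 1/8) = sqrt(28799/8) = sqrt(57598)/4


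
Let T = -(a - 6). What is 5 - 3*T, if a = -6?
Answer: -31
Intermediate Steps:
T = 12 (T = -(-6 - 6) = -1*(-12) = 12)
5 - 3*T = 5 - 3*12 = 5 - 36 = -31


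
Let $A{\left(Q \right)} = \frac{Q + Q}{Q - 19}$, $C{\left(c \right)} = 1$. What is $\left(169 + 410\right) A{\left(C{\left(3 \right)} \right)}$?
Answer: $- \frac{193}{3} \approx -64.333$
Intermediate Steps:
$A{\left(Q \right)} = \frac{2 Q}{-19 + Q}$
$\left(169 + 410\right) A{\left(C{\left(3 \right)} \right)} = \left(169 + 410\right) 2 \cdot 1 \frac{1}{-19 + 1} = 579 \cdot 2 \cdot 1 \frac{1}{-18} = 579 \cdot 2 \cdot 1 \left(- \frac{1}{18}\right) = 579 \left(- \frac{1}{9}\right) = - \frac{193}{3}$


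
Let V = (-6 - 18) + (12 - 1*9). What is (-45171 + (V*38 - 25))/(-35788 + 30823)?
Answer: 45994/4965 ≈ 9.2636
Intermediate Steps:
V = -21 (V = -24 + (12 - 9) = -24 + 3 = -21)
(-45171 + (V*38 - 25))/(-35788 + 30823) = (-45171 + (-21*38 - 25))/(-35788 + 30823) = (-45171 + (-798 - 25))/(-4965) = (-45171 - 823)*(-1/4965) = -45994*(-1/4965) = 45994/4965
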